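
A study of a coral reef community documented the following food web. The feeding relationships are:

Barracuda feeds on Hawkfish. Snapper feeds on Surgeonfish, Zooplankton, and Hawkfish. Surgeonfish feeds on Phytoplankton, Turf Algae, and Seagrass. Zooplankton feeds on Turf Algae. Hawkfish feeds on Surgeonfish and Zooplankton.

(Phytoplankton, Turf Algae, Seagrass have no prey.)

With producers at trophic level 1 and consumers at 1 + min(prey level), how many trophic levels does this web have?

4

Producers (level 1): Phytoplankton, Turf Algae, Seagrass.
Following each consumer down to its lowest-level prey: Turf Algae → Zooplankton → Hawkfish → Barracuda (levels 1 through 4).
All prey of Barracuda (Hawkfish 3) are at level 3 or above, so Barracuda is at level 1 + 3 = 4.
Every consumer has at least one prey at level 3 or below, so none exceeds level 4.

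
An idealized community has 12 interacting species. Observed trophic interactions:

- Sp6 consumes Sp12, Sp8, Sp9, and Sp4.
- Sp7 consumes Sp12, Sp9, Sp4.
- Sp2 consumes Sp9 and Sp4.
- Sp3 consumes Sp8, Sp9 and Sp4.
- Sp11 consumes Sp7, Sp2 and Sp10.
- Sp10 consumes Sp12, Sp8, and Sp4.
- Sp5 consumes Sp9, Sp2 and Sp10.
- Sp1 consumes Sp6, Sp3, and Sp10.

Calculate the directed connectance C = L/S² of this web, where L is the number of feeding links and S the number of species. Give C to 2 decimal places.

C = 0.17

The web has S = 12 species and L = 24 feeding links.
C = L / S² = 24 / 144 = 0.1667 ≈ 0.17.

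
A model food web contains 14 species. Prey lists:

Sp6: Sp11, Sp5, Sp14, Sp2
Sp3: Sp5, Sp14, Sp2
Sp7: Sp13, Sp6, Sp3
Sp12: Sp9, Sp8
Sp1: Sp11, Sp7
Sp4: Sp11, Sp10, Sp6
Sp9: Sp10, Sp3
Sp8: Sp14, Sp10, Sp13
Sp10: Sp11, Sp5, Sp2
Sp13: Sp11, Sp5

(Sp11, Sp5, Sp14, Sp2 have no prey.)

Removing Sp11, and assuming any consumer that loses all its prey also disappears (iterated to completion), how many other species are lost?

0

Remove Sp11.
Every predator of it retains at least one other prey: Sp10 still has Sp5, Sp2; Sp13 still has Sp5; Sp6 still has Sp5, Sp14, Sp2; Sp4 still has Sp10, Sp6; Sp1 still has Sp7.
No consumer loses all prey, so no secondary extinctions occur.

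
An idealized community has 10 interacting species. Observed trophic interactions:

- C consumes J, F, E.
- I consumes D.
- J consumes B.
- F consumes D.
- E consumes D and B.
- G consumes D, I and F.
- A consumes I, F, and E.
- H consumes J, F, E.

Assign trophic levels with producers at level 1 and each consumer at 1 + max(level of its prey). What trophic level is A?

D is a producer → level 1.
E eats D (level 1); other prey at levels: B 1 → level 2.
A eats E (level 2); other prey at levels: I 2, F 2 → level 3.

Trophic level 3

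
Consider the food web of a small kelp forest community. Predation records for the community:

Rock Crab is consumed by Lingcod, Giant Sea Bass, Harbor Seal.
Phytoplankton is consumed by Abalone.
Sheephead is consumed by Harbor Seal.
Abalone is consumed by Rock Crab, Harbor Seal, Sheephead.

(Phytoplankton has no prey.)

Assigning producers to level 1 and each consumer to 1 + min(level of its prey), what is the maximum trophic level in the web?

4

Producers (level 1): Phytoplankton.
Following each consumer down to its lowest-level prey: Phytoplankton → Abalone → Rock Crab → Giant Sea Bass (levels 1 through 4).
All prey of Giant Sea Bass (Rock Crab 3) are at level 3 or above, so Giant Sea Bass is at level 1 + 3 = 4.
Every consumer has at least one prey at level 3 or below, so none exceeds level 4.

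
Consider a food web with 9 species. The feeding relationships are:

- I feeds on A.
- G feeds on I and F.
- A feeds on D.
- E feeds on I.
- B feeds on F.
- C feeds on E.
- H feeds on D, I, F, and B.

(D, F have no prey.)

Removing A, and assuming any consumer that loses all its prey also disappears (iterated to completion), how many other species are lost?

3

Remove A.
Round 1: I (all prey gone) → extinct.
Round 2: E (all prey gone) → extinct.
Round 3: C (all prey gone) → extinct.
No further losses. Total secondary extinctions: 3.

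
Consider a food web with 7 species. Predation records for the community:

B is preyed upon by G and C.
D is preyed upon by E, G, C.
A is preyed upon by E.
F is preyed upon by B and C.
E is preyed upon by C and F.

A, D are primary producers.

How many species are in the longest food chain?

5 species

One longest chain: A → E → F → B → G.
It has 5 species and 4 links.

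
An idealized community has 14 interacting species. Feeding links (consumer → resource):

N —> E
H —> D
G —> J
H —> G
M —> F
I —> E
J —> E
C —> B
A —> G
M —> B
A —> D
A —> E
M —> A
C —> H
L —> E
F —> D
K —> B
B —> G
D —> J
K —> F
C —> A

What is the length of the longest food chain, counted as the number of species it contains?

5 species

One longest chain: E → J → D → H → C.
It has 5 species and 4 links.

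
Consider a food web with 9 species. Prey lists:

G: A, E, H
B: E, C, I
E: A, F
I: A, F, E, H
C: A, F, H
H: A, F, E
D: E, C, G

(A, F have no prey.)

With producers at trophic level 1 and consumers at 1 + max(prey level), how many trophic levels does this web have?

5

Producers (level 1): A, F.
A → E → H → C → D gives D level 5.
No species has a prey at level 5, so no species reaches level 6.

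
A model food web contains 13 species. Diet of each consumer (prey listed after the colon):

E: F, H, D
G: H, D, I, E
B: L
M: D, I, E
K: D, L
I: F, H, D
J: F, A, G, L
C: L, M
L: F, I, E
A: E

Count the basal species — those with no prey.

3

Basal species (no prey listed): F, H, D.
Count: 3.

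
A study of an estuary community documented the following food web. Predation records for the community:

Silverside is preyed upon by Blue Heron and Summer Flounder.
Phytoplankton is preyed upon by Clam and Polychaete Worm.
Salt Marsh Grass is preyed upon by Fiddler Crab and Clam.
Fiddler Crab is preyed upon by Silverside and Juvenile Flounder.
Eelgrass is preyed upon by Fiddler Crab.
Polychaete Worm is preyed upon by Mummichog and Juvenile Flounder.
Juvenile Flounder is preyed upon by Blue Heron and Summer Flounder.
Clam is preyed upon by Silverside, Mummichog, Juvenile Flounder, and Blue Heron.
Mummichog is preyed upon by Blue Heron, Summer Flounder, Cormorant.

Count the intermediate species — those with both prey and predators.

6

Intermediate species (has both prey and predators): Clam, Fiddler Crab, Polychaete Worm, Juvenile Flounder, Silverside, Mummichog.
Count: 6.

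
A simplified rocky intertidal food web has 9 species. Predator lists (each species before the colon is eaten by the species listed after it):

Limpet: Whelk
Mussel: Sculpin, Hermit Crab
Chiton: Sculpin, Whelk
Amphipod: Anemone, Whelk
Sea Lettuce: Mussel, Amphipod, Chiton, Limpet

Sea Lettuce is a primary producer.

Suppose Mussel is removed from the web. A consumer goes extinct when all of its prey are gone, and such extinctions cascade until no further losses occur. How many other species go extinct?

1

Remove Mussel.
Round 1: Hermit Crab (all prey gone) → extinct.
No further losses. Total secondary extinctions: 1.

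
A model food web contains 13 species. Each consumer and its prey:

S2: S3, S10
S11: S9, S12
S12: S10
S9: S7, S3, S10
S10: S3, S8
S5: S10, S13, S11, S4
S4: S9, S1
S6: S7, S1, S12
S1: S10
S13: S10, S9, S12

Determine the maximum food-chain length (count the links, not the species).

One longest chain: S3 → S10 → S9 → S13 → S5.
It has 5 species and 4 links.

4 links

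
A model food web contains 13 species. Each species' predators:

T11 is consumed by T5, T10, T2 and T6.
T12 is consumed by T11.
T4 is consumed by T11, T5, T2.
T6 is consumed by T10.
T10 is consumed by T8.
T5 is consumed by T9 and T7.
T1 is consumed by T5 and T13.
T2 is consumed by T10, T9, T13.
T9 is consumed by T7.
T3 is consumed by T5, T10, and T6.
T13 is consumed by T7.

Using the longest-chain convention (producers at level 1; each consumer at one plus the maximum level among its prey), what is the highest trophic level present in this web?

Producers (level 1): T4, T12, T3, T1.
T4 → T11 → T6 → T10 → T8 gives T8 level 5.
No species has a prey at level 5, so no species reaches level 6.

5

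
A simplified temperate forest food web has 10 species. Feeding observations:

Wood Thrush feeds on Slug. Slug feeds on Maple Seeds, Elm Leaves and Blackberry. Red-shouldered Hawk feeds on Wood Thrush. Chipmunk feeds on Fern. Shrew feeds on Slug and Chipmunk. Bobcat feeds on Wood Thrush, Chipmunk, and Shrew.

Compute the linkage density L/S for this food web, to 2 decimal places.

L/S = 1.10

There are L = 11 links among S = 10 species.
L/S = 11/10 = 1.1000 ≈ 1.10.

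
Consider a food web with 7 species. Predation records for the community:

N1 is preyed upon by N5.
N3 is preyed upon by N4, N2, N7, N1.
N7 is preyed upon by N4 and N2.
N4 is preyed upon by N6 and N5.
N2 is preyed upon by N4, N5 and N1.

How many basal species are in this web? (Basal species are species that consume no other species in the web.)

1

Basal species (no prey listed): N3.
Count: 1.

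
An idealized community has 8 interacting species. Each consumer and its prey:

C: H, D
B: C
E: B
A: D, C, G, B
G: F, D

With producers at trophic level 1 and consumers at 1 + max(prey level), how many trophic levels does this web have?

Producers (level 1): F, H, D.
H → C → B → A gives A level 4.
No species has a prey at level 4, so no species reaches level 5.

4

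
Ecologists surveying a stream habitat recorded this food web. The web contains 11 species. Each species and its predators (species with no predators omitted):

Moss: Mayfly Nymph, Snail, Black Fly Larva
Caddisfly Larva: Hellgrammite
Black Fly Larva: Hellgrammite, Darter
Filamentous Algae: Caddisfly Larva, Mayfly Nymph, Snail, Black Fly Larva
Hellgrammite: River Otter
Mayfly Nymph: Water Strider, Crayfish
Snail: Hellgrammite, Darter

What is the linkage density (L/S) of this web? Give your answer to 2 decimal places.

L/S = 1.36

There are L = 15 links among S = 11 species.
L/S = 15/11 = 1.3636 ≈ 1.36.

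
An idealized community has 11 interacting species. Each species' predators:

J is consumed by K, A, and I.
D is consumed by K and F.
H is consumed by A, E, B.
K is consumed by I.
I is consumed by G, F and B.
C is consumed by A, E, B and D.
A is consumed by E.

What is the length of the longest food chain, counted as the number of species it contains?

5 species

One longest chain: C → D → K → I → B.
It has 5 species and 4 links.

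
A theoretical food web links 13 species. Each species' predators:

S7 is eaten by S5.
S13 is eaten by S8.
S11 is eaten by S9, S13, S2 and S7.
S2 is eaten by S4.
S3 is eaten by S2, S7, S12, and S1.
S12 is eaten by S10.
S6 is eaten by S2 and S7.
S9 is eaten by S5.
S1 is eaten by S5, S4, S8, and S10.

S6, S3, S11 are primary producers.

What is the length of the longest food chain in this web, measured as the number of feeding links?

2 links

One longest chain: S3 → S1 → S4.
It has 3 species and 2 links.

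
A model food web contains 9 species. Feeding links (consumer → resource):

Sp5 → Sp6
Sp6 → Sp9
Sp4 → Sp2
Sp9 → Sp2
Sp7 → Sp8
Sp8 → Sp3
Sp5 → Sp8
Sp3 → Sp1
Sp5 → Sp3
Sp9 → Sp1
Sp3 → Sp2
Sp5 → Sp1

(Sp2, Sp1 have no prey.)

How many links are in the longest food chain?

3 links

One longest chain: Sp2 → Sp3 → Sp8 → Sp7.
It has 4 species and 3 links.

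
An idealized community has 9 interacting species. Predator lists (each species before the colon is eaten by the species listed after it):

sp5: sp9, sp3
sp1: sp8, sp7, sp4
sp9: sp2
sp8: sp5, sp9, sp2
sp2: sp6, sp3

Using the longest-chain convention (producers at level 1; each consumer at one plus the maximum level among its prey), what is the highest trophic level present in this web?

Producers (level 1): sp1.
sp1 → sp8 → sp5 → sp9 → sp2 → sp6 gives sp6 level 6.
No species has a prey at level 6, so no species reaches level 7.

6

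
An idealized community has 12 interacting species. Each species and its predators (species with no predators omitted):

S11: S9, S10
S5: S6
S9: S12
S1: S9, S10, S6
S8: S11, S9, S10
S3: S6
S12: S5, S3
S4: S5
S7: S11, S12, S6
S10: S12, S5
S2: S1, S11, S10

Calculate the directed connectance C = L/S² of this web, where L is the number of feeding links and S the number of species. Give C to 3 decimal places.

The web has S = 12 species and L = 22 feeding links.
C = L / S² = 22 / 144 = 0.1528 ≈ 0.153.

C = 0.153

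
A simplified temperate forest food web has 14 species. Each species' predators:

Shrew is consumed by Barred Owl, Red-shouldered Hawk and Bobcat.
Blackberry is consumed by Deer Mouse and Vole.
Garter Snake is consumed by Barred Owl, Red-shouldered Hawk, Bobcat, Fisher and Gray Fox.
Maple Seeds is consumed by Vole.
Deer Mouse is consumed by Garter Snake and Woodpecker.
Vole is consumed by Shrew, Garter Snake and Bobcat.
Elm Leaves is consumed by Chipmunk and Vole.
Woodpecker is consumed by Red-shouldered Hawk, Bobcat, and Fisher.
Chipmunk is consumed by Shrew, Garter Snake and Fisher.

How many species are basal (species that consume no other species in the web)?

Basal species (no prey listed): Blackberry, Maple Seeds, Elm Leaves.
Count: 3.

3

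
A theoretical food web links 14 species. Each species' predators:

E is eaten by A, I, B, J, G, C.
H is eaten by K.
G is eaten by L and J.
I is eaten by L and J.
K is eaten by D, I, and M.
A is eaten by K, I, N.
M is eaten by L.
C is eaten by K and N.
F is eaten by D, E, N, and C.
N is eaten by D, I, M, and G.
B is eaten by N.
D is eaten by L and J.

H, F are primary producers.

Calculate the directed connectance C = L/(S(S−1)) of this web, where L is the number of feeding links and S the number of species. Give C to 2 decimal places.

C = 0.17

The web has S = 14 species and L = 31 feeding links.
C = L / (S(S−1)) = 31 / 182 = 0.1703 ≈ 0.17.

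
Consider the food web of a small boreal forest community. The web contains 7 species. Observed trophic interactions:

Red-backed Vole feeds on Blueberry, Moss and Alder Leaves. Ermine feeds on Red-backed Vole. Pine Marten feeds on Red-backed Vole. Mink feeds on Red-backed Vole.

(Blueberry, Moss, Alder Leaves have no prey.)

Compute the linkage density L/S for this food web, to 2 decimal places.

There are L = 6 links among S = 7 species.
L/S = 6/7 = 0.8571 ≈ 0.86.

L/S = 0.86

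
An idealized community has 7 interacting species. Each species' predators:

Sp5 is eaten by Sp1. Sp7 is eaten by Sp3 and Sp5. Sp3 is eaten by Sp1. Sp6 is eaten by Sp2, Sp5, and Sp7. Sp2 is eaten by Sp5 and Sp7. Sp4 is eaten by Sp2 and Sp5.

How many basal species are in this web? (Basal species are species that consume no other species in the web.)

2

Basal species (no prey listed): Sp6, Sp4.
Count: 2.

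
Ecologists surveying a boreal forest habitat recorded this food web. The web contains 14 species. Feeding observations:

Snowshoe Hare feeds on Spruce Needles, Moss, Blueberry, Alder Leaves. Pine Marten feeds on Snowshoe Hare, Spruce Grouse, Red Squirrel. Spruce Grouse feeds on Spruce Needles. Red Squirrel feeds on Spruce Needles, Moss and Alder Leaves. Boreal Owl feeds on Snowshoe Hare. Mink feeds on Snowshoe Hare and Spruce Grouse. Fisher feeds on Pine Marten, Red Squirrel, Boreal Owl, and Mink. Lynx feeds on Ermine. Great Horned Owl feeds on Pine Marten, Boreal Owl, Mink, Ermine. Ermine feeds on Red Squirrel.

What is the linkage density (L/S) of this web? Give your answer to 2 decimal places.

L/S = 1.71

There are L = 24 links among S = 14 species.
L/S = 24/14 = 1.7143 ≈ 1.71.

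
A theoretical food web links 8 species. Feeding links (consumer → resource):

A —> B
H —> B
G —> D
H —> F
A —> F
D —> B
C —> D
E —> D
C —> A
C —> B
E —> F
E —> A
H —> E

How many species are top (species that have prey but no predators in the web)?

3

Top species (has prey, but nothing eats it): C, G, H.
Count: 3.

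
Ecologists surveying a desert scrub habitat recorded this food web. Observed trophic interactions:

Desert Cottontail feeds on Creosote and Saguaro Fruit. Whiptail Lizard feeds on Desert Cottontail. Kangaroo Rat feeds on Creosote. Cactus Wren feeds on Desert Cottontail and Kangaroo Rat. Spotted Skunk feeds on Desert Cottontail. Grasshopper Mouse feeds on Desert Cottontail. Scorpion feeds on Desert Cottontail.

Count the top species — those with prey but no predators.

Top species (has prey, but nothing eats it): Grasshopper Mouse, Cactus Wren, Whiptail Lizard, Spotted Skunk, Scorpion.
Count: 5.

5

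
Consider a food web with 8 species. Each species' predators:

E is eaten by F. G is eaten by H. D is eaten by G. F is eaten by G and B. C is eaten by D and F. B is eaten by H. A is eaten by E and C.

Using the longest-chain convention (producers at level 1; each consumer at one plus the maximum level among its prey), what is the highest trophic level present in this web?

Producers (level 1): A.
A → E → F → B → H gives H level 5.
No species has a prey at level 5, so no species reaches level 6.

5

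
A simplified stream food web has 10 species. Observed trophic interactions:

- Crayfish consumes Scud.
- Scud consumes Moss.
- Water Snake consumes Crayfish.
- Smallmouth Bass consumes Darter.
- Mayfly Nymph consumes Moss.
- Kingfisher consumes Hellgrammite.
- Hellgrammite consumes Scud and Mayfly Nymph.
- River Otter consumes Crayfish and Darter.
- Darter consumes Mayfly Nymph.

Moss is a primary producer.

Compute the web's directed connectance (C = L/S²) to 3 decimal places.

The web has S = 10 species and L = 11 feeding links.
C = L / S² = 11 / 100 = 0.1100 ≈ 0.110.

C = 0.110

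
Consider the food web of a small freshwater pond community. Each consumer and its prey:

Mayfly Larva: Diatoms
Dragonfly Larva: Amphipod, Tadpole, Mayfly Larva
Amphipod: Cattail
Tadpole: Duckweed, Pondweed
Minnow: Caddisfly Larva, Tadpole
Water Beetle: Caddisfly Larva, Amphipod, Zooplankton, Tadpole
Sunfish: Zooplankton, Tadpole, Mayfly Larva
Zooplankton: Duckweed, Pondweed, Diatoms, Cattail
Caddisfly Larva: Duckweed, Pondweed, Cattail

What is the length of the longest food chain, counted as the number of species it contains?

3 species

One longest chain: Duckweed → Caddisfly Larva → Water Beetle.
It has 3 species and 2 links.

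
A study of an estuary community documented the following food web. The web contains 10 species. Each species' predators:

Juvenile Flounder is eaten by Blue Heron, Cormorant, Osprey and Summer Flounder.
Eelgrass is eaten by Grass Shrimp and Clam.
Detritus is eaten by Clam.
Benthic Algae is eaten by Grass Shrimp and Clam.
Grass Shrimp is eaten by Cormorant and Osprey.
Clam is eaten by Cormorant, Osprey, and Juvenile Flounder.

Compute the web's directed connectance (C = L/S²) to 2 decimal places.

C = 0.14

The web has S = 10 species and L = 14 feeding links.
C = L / S² = 14 / 100 = 0.1400 ≈ 0.14.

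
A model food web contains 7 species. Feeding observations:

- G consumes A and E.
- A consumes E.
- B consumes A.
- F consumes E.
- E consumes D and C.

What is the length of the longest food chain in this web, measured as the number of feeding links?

One longest chain: C → E → A → G.
It has 4 species and 3 links.

3 links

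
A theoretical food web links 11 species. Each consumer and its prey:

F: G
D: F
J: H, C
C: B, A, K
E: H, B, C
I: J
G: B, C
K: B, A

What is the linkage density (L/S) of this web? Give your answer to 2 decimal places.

L/S = 1.36

There are L = 15 links among S = 11 species.
L/S = 15/11 = 1.3636 ≈ 1.36.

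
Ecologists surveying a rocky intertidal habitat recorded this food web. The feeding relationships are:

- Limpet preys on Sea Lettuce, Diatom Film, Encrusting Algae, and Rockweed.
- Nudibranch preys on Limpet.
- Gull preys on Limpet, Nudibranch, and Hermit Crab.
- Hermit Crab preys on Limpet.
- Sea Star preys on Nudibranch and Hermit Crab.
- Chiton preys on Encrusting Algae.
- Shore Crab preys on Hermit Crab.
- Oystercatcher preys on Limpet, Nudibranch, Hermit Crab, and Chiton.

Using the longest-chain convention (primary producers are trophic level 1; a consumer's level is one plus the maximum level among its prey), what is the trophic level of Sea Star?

Trophic level 4

Diatom Film is a producer → level 1.
Limpet eats Diatom Film (level 1); other prey at levels: Encrusting Algae 1, Sea Lettuce 1, Rockweed 1 → level 2.
Nudibranch eats Limpet → level 3.
Sea Star eats Nudibranch (level 3); other prey at levels: Hermit Crab 3 → level 4.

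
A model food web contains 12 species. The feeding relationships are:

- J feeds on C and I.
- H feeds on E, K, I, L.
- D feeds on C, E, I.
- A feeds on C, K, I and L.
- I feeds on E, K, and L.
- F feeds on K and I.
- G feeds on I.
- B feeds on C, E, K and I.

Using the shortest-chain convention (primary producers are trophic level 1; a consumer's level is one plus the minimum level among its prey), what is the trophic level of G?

K is a producer → level 1.
I eats K → level 2.
G eats I → level 3.
No prey of G is below level 2, so 3 is the minimum.

Trophic level 3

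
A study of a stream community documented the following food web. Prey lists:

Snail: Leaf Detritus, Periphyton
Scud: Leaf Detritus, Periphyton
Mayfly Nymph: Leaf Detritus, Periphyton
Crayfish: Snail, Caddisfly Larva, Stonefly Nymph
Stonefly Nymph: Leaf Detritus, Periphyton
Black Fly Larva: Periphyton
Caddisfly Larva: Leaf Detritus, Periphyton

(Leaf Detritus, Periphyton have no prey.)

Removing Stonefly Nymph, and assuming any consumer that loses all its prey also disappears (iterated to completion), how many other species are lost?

0

Remove Stonefly Nymph.
Every predator of it retains at least one other prey: Crayfish still has Snail, Caddisfly Larva.
No consumer loses all prey, so no secondary extinctions occur.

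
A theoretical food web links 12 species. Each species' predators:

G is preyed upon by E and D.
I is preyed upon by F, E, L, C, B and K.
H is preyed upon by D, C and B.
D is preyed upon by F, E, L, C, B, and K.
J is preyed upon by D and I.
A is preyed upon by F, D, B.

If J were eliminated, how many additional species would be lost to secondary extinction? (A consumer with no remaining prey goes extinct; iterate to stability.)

1

Remove J.
Round 1: I (all prey gone) → extinct.
No further losses. Total secondary extinctions: 1.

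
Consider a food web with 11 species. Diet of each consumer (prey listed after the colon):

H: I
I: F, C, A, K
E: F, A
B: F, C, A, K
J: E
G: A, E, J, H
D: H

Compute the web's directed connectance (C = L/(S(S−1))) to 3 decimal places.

C = 0.155

The web has S = 11 species and L = 17 feeding links.
C = L / (S(S−1)) = 17 / 110 = 0.1545 ≈ 0.155.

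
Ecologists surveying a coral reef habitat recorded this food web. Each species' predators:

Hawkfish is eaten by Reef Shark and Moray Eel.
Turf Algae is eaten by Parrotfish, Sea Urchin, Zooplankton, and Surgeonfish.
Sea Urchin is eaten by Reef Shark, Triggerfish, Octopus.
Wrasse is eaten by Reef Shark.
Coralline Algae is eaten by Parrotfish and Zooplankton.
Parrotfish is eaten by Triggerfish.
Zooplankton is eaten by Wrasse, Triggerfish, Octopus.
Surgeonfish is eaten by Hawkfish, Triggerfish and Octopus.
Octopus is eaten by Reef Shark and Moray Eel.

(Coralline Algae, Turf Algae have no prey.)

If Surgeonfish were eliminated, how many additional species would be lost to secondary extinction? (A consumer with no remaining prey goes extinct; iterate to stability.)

Remove Surgeonfish.
Round 1: Hawkfish (all prey gone) → extinct.
No further losses. Total secondary extinctions: 1.

1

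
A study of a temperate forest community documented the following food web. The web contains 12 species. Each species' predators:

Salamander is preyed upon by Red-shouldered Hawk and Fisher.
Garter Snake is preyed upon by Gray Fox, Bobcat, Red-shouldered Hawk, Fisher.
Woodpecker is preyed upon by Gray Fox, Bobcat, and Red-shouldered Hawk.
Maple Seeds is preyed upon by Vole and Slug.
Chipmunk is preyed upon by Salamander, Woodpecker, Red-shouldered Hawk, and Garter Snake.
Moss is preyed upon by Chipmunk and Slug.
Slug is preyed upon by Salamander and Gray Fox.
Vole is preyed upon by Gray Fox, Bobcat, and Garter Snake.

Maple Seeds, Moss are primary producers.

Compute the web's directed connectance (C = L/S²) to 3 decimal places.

C = 0.153

The web has S = 12 species and L = 22 feeding links.
C = L / S² = 22 / 144 = 0.1528 ≈ 0.153.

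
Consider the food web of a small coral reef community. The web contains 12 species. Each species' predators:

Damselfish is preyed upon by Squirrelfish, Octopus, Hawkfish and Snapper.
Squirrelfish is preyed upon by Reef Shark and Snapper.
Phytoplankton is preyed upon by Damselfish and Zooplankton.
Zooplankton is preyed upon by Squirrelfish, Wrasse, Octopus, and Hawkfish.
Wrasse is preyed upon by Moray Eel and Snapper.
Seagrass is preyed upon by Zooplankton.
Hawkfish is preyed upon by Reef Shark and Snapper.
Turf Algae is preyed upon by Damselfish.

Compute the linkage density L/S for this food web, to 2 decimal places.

L/S = 1.50

There are L = 18 links among S = 12 species.
L/S = 18/12 = 1.5000 ≈ 1.50.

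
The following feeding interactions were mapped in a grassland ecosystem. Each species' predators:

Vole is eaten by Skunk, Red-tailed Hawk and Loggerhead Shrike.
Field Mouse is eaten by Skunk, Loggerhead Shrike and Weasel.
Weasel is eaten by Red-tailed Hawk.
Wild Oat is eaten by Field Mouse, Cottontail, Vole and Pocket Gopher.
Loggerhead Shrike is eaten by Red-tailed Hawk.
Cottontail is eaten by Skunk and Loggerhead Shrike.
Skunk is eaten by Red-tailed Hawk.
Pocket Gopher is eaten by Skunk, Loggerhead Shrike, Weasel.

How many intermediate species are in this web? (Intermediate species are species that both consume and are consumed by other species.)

Intermediate species (has both prey and predators): Vole, Cottontail, Field Mouse, Pocket Gopher, Weasel, Loggerhead Shrike, Skunk.
Count: 7.

7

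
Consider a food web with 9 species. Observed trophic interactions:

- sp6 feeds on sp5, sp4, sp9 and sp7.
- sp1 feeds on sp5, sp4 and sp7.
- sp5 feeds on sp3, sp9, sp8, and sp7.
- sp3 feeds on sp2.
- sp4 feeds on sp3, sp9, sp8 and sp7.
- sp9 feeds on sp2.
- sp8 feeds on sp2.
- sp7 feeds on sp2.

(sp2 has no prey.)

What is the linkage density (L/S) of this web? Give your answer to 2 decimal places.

L/S = 2.11

There are L = 19 links among S = 9 species.
L/S = 19/9 = 2.1111 ≈ 2.11.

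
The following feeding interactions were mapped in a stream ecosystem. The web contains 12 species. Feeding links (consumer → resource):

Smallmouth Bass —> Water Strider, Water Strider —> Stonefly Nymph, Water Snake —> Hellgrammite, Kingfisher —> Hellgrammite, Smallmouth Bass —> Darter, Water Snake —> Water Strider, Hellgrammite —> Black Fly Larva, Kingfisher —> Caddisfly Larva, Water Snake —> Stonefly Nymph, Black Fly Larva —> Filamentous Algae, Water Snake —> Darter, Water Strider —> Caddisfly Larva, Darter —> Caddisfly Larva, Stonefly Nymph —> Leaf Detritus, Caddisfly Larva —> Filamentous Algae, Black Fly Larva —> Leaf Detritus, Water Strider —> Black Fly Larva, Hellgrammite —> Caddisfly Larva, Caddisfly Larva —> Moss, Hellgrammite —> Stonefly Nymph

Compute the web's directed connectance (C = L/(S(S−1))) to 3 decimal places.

The web has S = 12 species and L = 20 feeding links.
C = L / (S(S−1)) = 20 / 132 = 0.1515 ≈ 0.152.

C = 0.152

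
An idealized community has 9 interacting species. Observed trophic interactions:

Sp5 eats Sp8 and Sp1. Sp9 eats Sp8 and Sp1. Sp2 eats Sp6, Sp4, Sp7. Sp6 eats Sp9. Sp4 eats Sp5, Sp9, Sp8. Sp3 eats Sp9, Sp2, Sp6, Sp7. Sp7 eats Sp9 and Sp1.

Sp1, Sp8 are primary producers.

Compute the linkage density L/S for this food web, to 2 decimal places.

There are L = 17 links among S = 9 species.
L/S = 17/9 = 1.8889 ≈ 1.89.

L/S = 1.89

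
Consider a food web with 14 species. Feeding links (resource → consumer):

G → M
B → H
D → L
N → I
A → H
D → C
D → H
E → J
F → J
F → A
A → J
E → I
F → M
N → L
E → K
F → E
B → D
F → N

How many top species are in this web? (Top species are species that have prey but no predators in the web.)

Top species (has prey, but nothing eats it): M, I, H, K, C, J, L.
Count: 7.

7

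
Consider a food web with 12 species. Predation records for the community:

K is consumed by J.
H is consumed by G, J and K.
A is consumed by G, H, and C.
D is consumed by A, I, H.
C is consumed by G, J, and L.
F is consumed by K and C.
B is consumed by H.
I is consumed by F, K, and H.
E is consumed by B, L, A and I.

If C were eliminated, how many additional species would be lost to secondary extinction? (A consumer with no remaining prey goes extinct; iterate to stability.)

0

Remove C.
Every predator of it retains at least one other prey: L still has E; G still has A, H; J still has H, K.
No consumer loses all prey, so no secondary extinctions occur.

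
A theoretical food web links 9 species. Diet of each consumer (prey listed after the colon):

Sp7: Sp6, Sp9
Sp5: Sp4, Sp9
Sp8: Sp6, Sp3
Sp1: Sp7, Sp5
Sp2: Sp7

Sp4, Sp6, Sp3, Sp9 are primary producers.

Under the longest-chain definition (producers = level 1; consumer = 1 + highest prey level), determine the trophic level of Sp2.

Sp6 is a producer → level 1.
Sp7 eats Sp6 (level 1); other prey at levels: Sp9 1 → level 2.
Sp2 eats Sp7 → level 3.

Trophic level 3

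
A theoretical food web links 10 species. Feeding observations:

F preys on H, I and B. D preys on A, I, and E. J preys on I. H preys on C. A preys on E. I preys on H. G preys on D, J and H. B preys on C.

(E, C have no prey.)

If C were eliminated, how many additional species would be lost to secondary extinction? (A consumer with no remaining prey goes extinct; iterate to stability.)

Remove C.
Round 1: H (all prey gone), B (all prey gone) → extinct.
Round 2: I (all prey gone) → extinct.
Round 3: J (all prey gone), F (all prey gone) → extinct.
No further losses. Total secondary extinctions: 5.

5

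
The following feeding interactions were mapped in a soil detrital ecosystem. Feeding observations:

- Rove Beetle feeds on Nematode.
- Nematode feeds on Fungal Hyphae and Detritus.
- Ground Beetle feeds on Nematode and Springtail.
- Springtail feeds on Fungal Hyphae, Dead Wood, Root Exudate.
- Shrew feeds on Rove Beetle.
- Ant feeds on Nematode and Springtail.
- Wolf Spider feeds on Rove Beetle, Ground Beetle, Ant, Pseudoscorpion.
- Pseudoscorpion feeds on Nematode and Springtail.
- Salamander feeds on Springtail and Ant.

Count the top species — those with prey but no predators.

3

Top species (has prey, but nothing eats it): Salamander, Wolf Spider, Shrew.
Count: 3.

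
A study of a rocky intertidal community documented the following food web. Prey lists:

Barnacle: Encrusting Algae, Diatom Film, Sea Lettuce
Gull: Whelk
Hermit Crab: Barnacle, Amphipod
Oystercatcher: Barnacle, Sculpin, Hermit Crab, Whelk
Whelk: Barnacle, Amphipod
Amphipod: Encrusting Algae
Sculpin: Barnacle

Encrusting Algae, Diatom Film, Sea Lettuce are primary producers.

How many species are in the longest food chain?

4 species

One longest chain: Encrusting Algae → Barnacle → Sculpin → Oystercatcher.
It has 4 species and 3 links.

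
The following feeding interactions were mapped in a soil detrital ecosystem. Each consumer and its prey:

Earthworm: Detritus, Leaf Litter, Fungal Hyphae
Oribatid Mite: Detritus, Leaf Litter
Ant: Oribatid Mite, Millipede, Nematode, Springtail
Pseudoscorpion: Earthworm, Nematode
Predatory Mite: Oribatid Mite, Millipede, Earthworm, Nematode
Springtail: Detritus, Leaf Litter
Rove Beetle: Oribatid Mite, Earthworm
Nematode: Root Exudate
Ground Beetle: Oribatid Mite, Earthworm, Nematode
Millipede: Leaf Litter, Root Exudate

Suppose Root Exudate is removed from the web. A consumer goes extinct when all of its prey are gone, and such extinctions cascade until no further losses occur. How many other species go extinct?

Remove Root Exudate.
Round 1: Nematode (all prey gone) → extinct.
No further losses. Total secondary extinctions: 1.

1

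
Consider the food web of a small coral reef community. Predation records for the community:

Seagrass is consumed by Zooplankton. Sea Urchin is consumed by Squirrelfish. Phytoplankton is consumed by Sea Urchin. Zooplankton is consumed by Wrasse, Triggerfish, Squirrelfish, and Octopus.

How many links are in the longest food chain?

2 links

One longest chain: Seagrass → Zooplankton → Squirrelfish.
It has 3 species and 2 links.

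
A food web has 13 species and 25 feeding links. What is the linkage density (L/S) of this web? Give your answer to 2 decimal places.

L/S = 1.92

There are L = 25 links among S = 13 species.
L/S = 25/13 = 1.9231 ≈ 1.92.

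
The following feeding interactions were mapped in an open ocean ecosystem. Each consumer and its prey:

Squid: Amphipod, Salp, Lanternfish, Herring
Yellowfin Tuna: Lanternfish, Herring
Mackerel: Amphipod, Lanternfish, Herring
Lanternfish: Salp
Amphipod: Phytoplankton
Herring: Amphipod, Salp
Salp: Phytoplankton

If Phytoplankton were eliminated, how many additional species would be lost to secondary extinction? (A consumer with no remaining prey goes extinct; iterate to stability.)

7

Remove Phytoplankton.
Round 1: Amphipod (all prey gone), Salp (all prey gone) → extinct.
Round 2: Lanternfish (all prey gone), Herring (all prey gone) → extinct.
Round 3: Yellowfin Tuna (all prey gone), Squid (all prey gone), Mackerel (all prey gone) → extinct.
No further losses. Total secondary extinctions: 7.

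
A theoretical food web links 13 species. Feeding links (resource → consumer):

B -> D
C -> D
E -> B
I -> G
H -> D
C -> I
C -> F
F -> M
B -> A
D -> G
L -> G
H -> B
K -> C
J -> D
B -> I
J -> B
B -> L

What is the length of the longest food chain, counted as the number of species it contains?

One longest chain: K → C → F → M.
It has 4 species and 3 links.

4 species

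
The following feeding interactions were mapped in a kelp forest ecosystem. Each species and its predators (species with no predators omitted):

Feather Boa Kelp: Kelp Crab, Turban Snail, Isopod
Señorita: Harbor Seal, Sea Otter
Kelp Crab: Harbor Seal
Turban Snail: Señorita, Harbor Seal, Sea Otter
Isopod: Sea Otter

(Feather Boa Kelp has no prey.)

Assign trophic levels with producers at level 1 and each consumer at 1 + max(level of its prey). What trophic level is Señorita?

Trophic level 3

Feather Boa Kelp is a producer → level 1.
Turban Snail eats Feather Boa Kelp → level 2.
Señorita eats Turban Snail → level 3.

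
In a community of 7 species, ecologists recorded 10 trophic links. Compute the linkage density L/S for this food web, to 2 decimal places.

L/S = 1.43

There are L = 10 links among S = 7 species.
L/S = 10/7 = 1.4286 ≈ 1.43.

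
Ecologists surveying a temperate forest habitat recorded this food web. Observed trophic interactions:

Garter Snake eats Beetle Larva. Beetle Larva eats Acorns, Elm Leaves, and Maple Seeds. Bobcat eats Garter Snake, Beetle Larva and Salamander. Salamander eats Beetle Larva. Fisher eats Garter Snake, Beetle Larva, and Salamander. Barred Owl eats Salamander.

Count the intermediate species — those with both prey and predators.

3

Intermediate species (has both prey and predators): Beetle Larva, Salamander, Garter Snake.
Count: 3.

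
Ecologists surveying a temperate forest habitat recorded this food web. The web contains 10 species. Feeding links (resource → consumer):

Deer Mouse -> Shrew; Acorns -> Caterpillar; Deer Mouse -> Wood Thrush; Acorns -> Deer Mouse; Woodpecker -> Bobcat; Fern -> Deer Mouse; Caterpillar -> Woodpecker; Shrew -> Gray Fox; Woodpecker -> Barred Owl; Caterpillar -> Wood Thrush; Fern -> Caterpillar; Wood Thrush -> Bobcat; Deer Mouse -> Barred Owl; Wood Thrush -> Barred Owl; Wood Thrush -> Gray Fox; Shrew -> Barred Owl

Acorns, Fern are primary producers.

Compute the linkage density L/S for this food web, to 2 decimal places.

L/S = 1.60

There are L = 16 links among S = 10 species.
L/S = 16/10 = 1.6000 ≈ 1.60.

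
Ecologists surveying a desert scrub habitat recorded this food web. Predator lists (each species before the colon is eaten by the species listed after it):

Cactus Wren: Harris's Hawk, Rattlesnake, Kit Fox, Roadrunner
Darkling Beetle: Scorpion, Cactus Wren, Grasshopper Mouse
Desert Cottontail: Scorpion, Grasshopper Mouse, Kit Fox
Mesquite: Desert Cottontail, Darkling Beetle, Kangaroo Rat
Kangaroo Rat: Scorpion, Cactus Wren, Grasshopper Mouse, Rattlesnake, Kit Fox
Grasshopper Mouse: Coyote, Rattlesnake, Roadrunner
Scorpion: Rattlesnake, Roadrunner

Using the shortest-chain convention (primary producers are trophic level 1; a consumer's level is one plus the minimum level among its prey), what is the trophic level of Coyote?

Trophic level 4

Mesquite is a producer → level 1.
Desert Cottontail eats Mesquite → level 2.
Grasshopper Mouse eats Desert Cottontail → level 3.
Coyote eats Grasshopper Mouse → level 4.
No prey of Coyote is below level 3, so 4 is the minimum.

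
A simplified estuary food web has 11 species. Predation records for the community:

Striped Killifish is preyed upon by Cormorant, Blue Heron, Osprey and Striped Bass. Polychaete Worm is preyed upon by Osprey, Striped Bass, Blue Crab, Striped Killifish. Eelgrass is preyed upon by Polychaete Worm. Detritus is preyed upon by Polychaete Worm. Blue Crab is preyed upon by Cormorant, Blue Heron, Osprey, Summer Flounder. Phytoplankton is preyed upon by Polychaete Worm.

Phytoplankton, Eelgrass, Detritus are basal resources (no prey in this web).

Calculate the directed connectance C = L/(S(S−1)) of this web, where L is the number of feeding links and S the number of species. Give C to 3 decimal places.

C = 0.136

The web has S = 11 species and L = 15 feeding links.
C = L / (S(S−1)) = 15 / 110 = 0.1364 ≈ 0.136.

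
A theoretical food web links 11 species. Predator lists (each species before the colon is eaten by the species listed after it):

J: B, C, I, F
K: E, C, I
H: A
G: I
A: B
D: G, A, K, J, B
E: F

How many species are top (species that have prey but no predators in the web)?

4

Top species (has prey, but nothing eats it): B, C, I, F.
Count: 4.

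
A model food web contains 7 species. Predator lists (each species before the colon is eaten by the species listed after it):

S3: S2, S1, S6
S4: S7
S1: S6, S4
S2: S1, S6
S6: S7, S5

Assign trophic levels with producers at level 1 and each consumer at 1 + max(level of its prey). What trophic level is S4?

Trophic level 4

S3 is a producer → level 1.
S2 eats S3 → level 2.
S1 eats S2 (level 2); other prey at levels: S3 1 → level 3.
S4 eats S1 → level 4.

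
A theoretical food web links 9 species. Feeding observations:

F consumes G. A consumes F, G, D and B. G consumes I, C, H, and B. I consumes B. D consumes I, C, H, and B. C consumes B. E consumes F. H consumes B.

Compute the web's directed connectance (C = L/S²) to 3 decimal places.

The web has S = 9 species and L = 17 feeding links.
C = L / S² = 17 / 81 = 0.2099 ≈ 0.210.

C = 0.210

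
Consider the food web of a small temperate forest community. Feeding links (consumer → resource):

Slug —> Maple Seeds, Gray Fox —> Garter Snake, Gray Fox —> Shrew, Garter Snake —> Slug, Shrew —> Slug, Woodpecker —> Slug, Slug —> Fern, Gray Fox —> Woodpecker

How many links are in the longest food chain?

One longest chain: Maple Seeds → Slug → Woodpecker → Gray Fox.
It has 4 species and 3 links.

3 links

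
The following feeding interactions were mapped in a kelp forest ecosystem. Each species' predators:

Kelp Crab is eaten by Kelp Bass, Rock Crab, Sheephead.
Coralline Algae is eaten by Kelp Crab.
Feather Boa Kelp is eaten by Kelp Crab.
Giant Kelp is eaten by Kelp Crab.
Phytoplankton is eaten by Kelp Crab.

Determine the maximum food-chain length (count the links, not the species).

One longest chain: Feather Boa Kelp → Kelp Crab → Rock Crab.
It has 3 species and 2 links.

2 links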